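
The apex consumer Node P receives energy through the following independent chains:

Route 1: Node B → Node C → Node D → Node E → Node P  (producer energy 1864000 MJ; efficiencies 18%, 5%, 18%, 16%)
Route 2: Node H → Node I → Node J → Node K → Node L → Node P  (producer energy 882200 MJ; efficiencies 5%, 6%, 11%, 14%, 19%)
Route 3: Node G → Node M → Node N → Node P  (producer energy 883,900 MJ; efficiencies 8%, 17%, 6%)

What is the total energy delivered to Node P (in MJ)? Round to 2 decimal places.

Route 1: 1864000 × 0.18 × 0.05 × 0.18 × 0.16 = 483.1488 MJ
Route 2: 882200 × 0.05 × 0.06 × 0.11 × 0.14 × 0.19 = 7.7439516 MJ
Route 3: 883900 × 0.08 × 0.17 × 0.06 = 721.2624 MJ
Total at Node P: 483.1488 + 7.7439516 + 721.2624 = 1212.1551516 MJ

1212.16 MJ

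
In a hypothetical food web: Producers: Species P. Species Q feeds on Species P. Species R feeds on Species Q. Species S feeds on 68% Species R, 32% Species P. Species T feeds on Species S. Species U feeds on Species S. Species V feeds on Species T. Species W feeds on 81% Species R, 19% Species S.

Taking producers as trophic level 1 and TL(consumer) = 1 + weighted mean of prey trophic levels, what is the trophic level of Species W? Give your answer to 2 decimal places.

4.07

Species Q: 1 + 1 = 2
Species R: 1 + 2 = 3
Species S: 1 + (0.68×3 + 0.32×1) = 3.36
Species T: 1 + 3.36 = 4.36
Species U: 1 + 3.36 = 4.36
Species V: 1 + 4.36 = 5.36
Species W: 1 + (0.81×3 + 0.19×3.36) = 4.0684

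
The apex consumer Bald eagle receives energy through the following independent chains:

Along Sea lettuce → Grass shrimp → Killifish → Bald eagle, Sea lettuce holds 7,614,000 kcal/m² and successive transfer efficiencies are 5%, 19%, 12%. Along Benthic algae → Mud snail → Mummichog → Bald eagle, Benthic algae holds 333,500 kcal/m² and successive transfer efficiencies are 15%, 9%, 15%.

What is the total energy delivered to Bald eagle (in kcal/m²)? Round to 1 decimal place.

9355.3 kcal/m²

Via Sea lettuce: 7614000 × 0.05 × 0.19 × 0.12 = 8679.96 kcal/m²
Via Benthic algae: 333500 × 0.15 × 0.09 × 0.15 = 675.3375 kcal/m²
Total at Bald eagle: 8679.96 + 675.3375 = 9355.2975 kcal/m²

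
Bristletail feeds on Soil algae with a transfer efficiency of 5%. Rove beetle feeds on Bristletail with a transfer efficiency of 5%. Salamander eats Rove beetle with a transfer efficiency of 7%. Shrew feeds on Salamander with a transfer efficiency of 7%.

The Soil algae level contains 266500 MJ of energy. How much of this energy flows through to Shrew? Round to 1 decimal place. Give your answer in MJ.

3.3 MJ

Bristletail: 266500 × 0.05 = 13325 MJ
Rove beetle: 13325 × 0.05 = 666.25 MJ
Salamander: 666.25 × 0.07 = 46.6375 MJ
Shrew: 46.6375 × 0.07 = 3.264625 MJ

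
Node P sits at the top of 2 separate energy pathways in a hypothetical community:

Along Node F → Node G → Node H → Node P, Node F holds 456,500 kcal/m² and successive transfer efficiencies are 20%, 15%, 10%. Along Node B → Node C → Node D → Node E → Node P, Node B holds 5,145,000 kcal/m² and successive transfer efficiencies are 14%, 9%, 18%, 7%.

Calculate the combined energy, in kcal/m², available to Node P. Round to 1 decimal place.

Via Node F: 456500 × 0.2 × 0.15 × 0.1 = 1369.5 kcal/m²
Via Node B: 5145000 × 0.14 × 0.09 × 0.18 × 0.07 = 816.8202 kcal/m²
Total at Node P: 1369.5 + 816.8202 = 2186.3202 kcal/m²

2186.3 kcal/m²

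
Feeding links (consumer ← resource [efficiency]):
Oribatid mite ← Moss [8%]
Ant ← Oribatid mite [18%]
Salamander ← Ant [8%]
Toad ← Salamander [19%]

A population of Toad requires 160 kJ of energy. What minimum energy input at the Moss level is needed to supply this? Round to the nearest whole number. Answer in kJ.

Cumulative transfer efficiency: 0.08 × 0.18 × 0.08 × 0.19 = 0.00021888
Moss energy = 160 / 0.00021888 = 730994 kJ

730994 kJ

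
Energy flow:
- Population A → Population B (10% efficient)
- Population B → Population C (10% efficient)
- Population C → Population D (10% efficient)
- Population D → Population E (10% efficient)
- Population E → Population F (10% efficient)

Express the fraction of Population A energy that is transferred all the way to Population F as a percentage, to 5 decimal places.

0.00100%

Product of link efficiencies: 0.1 × 0.1 × 0.1 × 0.1 × 0.1 = 0.00001
As a percentage: 0.00001 × 100 = 0.00100%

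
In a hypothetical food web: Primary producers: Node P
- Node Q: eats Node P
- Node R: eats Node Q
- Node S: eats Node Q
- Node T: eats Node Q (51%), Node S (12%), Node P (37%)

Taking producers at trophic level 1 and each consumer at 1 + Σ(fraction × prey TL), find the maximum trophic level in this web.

3

Node Q: 1 + 1 = 2
Node R: 1 + 2 = 3
Node S: 1 + 2 = 3
Node T: 1 + (0.51×2 + 0.12×3 + 0.37×1) = 2.75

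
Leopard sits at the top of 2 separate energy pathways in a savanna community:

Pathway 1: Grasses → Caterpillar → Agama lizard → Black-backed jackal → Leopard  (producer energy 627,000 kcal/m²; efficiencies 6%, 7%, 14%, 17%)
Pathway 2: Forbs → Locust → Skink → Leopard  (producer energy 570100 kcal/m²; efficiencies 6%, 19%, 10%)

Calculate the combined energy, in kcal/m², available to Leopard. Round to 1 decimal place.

Pathway 1: 627000 × 0.06 × 0.07 × 0.14 × 0.17 = 62.67492 kcal/m²
Pathway 2: 570100 × 0.06 × 0.19 × 0.1 = 649.914 kcal/m²
Total at Leopard: 62.67492 + 649.914 = 712.58892 kcal/m²

712.6 kcal/m²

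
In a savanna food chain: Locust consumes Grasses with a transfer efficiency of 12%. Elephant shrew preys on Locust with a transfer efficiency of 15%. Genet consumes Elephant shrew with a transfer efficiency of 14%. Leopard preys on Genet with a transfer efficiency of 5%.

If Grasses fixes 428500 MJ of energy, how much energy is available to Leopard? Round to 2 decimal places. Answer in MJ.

53.99 MJ

Locust: 428500 × 0.12 = 51420 MJ
Elephant shrew: 51420 × 0.15 = 7713 MJ
Genet: 7713 × 0.14 = 1079.82 MJ
Leopard: 1079.82 × 0.05 = 53.991 MJ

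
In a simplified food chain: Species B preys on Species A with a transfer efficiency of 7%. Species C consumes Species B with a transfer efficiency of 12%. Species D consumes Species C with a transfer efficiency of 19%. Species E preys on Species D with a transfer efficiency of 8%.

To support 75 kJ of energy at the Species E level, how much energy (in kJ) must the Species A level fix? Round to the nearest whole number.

587406 kJ

Cumulative transfer efficiency: 0.07 × 0.12 × 0.19 × 0.08 = 0.00012768
Species A energy = 75 / 0.00012768 = 587406 kJ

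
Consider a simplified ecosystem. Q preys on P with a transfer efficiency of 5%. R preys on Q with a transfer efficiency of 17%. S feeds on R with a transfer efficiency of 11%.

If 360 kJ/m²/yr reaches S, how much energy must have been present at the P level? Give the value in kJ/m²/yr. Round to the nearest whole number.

385027 kJ/m²/yr

Cumulative transfer efficiency: 0.05 × 0.17 × 0.11 = 0.000935
P energy = 360 / 0.000935 = 385027 kJ/m²/yr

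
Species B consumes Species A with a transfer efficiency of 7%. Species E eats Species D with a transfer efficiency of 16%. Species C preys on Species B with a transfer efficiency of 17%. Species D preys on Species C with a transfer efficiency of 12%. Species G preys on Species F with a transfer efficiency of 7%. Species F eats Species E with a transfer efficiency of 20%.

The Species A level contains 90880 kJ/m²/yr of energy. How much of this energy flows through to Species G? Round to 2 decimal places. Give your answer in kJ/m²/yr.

Species B: 90880 × 0.07 = 6361.6 kJ/m²/yr
Species C: 6361.6 × 0.17 = 1081.472 kJ/m²/yr
Species D: 1081.472 × 0.12 = 129.77664 kJ/m²/yr
Species E: 129.77664 × 0.16 = 20.7642624 kJ/m²/yr
Species F: 20.7642624 × 0.2 = 4.15285248 kJ/m²/yr
Species G: 4.15285248 × 0.07 = 0.2906996736 kJ/m²/yr

0.29 kJ/m²/yr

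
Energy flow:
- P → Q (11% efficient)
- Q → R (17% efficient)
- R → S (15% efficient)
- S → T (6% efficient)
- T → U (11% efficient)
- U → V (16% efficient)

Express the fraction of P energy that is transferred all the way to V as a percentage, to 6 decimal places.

Product of link efficiencies: 0.11 × 0.17 × 0.15 × 0.06 × 0.11 × 0.16 = 0.00000296208
As a percentage: 0.00000296208 × 100 = 0.000296%

0.000296%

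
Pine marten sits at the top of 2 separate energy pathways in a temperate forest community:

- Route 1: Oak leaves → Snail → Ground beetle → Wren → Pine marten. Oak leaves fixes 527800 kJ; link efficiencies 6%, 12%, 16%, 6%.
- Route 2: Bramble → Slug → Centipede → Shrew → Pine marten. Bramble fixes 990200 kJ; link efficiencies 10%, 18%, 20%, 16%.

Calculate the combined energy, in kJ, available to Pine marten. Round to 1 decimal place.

606.8 kJ

Route 1: 527800 × 0.06 × 0.12 × 0.16 × 0.06 = 36.481536 kJ
Route 2: 990200 × 0.1 × 0.18 × 0.2 × 0.16 = 570.3552 kJ
Total at Pine marten: 36.481536 + 570.3552 = 606.836736 kJ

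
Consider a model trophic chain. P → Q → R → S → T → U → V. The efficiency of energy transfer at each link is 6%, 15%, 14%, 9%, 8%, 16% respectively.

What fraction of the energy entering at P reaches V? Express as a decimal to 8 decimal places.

Product of link efficiencies: 0.06 × 0.15 × 0.14 × 0.09 × 0.08 × 0.16 = 0.00000145152

0.00000145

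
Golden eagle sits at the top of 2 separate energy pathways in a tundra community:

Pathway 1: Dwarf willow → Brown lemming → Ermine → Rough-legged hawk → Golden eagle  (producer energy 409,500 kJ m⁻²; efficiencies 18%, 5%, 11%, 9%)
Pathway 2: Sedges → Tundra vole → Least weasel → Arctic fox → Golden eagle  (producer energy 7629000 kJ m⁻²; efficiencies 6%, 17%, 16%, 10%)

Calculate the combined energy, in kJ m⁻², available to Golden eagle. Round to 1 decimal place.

Pathway 1: 409500 × 0.18 × 0.05 × 0.11 × 0.09 = 36.48645 kJ m⁻²
Pathway 2: 7629000 × 0.06 × 0.17 × 0.16 × 0.1 = 1245.0528 kJ m⁻²
Total at Golden eagle: 36.48645 + 1245.0528 = 1281.53925 kJ m⁻²

1281.5 kJ m⁻²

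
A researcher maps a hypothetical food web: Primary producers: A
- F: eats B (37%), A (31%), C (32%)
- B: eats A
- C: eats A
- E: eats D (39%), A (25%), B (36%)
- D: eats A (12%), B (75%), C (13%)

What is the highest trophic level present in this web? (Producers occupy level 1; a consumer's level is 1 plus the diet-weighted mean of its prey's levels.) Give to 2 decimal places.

3.09

B: 1 + 1 = 2
C: 1 + 1 = 2
D: 1 + (0.12×1 + 0.75×2 + 0.13×2) = 2.88
E: 1 + (0.39×2.88 + 0.25×1 + 0.36×2) = 3.0932
F: 1 + (0.37×2 + 0.31×1 + 0.32×2) = 2.69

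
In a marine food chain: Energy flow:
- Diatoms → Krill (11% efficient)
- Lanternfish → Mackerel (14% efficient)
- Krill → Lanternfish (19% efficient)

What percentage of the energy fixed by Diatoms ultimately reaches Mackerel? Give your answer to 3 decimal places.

0.293%

Product of link efficiencies: 0.11 × 0.19 × 0.14 = 0.002926
As a percentage: 0.002926 × 100 = 0.293%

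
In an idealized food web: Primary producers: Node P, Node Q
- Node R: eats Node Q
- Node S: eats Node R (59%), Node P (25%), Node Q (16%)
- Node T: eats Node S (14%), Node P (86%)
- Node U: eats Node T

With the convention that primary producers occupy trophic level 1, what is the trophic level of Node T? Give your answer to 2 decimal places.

2.22

Node R: 1 + 1 = 2
Node S: 1 + (0.59×2 + 0.25×1 + 0.16×1) = 2.59
Node T: 1 + (0.14×2.59 + 0.86×1) = 2.2226
Node U: 1 + 2.2226 = 3.2226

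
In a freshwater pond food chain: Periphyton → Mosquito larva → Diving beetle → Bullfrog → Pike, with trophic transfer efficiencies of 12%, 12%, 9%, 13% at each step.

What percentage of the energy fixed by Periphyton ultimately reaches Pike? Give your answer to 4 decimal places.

Product of link efficiencies: 0.12 × 0.12 × 0.09 × 0.13 = 0.00016848
As a percentage: 0.00016848 × 100 = 0.0168%

0.0168%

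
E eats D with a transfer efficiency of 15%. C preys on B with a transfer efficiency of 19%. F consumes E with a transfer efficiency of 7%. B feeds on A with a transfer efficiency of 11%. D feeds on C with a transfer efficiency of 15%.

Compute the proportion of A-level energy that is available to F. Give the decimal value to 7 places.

Product of link efficiencies: 0.11 × 0.19 × 0.15 × 0.15 × 0.07 = 0.0000329175

0.0000329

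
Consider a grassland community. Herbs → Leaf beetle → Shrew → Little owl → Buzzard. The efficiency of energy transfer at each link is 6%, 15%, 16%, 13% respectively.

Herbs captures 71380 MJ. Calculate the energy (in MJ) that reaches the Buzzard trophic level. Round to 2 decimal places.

13.36 MJ

Leaf beetle: 71380 × 0.06 = 4282.8 MJ
Shrew: 4282.8 × 0.15 = 642.42 MJ
Little owl: 642.42 × 0.16 = 102.7872 MJ
Buzzard: 102.7872 × 0.13 = 13.362336 MJ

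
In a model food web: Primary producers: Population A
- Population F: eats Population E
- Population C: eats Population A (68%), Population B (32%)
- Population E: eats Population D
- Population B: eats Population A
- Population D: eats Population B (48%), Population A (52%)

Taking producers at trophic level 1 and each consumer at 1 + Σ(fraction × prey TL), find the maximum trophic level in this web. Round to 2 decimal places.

4.48

Population B: 1 + 1 = 2
Population C: 1 + (0.68×1 + 0.32×2) = 2.32
Population D: 1 + (0.48×2 + 0.52×1) = 2.48
Population E: 1 + 2.48 = 3.48
Population F: 1 + 3.48 = 4.48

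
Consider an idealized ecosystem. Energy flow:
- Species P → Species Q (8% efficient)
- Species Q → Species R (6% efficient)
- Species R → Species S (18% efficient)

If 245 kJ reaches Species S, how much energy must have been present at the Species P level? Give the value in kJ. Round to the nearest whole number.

283565 kJ

Cumulative transfer efficiency: 0.08 × 0.06 × 0.18 = 0.000864
Species P energy = 245 / 0.000864 = 283565 kJ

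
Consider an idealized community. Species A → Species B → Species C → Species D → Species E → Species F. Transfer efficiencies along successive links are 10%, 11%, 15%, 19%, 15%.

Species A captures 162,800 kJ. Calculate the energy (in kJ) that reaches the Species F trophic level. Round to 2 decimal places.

Species B: 162800 × 0.1 = 16280 kJ
Species C: 16280 × 0.11 = 1790.8 kJ
Species D: 1790.8 × 0.15 = 268.62 kJ
Species E: 268.62 × 0.19 = 51.0378 kJ
Species F: 51.0378 × 0.15 = 7.65567 kJ

7.66 kJ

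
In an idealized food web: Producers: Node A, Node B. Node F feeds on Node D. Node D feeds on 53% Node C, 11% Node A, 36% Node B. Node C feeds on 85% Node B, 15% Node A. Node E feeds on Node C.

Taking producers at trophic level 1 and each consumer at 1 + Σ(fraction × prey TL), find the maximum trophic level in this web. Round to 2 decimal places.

3.53

Node C: 1 + (0.85×1 + 0.15×1) = 2
Node D: 1 + (0.53×2 + 0.11×1 + 0.36×1) = 2.53
Node E: 1 + 2 = 3
Node F: 1 + 2.53 = 3.53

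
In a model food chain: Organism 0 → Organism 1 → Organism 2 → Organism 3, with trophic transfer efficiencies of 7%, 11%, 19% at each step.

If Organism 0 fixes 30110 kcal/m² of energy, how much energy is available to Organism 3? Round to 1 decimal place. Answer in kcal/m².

44.1 kcal/m²

Organism 1: 30110 × 0.07 = 2107.7 kcal/m²
Organism 2: 2107.7 × 0.11 = 231.847 kcal/m²
Organism 3: 231.847 × 0.19 = 44.05093 kcal/m²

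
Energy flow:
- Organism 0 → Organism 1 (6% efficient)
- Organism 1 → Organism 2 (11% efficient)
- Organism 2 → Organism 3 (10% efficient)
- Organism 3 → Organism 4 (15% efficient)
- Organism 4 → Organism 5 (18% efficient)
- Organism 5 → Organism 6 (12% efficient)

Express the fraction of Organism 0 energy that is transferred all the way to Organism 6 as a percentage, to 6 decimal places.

Product of link efficiencies: 0.06 × 0.11 × 0.1 × 0.15 × 0.18 × 0.12 = 0.0000021384
As a percentage: 0.0000021384 × 100 = 0.000214%

0.000214%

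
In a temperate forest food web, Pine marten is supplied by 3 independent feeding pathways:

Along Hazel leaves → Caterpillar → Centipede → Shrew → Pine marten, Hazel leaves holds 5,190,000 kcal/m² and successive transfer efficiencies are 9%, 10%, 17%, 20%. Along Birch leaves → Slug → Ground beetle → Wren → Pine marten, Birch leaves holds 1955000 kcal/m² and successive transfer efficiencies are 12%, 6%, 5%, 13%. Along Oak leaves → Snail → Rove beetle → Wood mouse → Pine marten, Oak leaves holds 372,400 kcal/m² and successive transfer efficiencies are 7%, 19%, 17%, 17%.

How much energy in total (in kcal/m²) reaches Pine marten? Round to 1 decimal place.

1822.8 kcal/m²

Via Hazel leaves: 5190000 × 0.09 × 0.1 × 0.17 × 0.2 = 1588.14 kcal/m²
Via Birch leaves: 1955000 × 0.12 × 0.06 × 0.05 × 0.13 = 91.494 kcal/m²
Via Oak leaves: 372400 × 0.07 × 0.19 × 0.17 × 0.17 = 143.139388 kcal/m²
Total at Pine marten: 1588.14 + 91.494 + 143.139388 = 1822.773388 kcal/m²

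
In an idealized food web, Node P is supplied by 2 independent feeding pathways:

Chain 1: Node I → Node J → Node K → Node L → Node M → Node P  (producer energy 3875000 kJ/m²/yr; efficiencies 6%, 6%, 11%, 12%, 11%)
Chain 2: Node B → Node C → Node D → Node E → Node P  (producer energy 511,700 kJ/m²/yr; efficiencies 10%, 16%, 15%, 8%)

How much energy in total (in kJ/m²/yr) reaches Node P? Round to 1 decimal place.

118.5 kJ/m²/yr

Chain 1: 3875000 × 0.06 × 0.06 × 0.11 × 0.12 × 0.11 = 20.2554 kJ/m²/yr
Chain 2: 511700 × 0.1 × 0.16 × 0.15 × 0.08 = 98.2464 kJ/m²/yr
Total at Node P: 20.2554 + 98.2464 = 118.5018 kJ/m²/yr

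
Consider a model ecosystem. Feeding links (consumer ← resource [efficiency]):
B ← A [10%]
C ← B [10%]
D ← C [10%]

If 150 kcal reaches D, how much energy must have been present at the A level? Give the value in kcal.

Cumulative transfer efficiency: 0.1 × 0.1 × 0.1 = 0.001
A energy = 150 / 0.001 = 150000 kcal

150000 kcal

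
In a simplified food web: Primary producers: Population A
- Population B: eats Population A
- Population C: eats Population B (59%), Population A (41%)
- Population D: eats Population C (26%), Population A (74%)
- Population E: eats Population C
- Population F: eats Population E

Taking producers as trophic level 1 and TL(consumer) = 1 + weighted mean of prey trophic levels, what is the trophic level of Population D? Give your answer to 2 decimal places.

Population B: 1 + 1 = 2
Population C: 1 + (0.59×2 + 0.41×1) = 2.59
Population D: 1 + (0.26×2.59 + 0.74×1) = 2.4134
Population E: 1 + 2.59 = 3.59
Population F: 1 + 3.59 = 4.59

2.41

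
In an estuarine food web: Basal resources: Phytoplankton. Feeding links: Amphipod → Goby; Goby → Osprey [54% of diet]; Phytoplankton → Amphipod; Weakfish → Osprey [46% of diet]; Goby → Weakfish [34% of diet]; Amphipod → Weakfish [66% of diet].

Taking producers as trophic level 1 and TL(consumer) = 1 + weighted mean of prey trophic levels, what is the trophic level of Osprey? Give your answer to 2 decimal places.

Amphipod: 1 + 1 = 2
Goby: 1 + 2 = 3
Weakfish: 1 + (0.66×2 + 0.34×3) = 3.34
Osprey: 1 + (0.46×3.34 + 0.54×3) = 4.1564

4.16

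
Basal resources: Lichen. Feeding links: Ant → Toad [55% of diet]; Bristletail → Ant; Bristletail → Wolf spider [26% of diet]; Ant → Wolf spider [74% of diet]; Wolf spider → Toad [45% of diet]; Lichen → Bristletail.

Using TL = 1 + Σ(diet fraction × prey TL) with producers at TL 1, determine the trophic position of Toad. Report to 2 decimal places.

4.33

Bristletail: 1 + 1 = 2
Ant: 1 + 2 = 3
Wolf spider: 1 + (0.26×2 + 0.74×3) = 3.74
Toad: 1 + (0.45×3.74 + 0.55×3) = 4.333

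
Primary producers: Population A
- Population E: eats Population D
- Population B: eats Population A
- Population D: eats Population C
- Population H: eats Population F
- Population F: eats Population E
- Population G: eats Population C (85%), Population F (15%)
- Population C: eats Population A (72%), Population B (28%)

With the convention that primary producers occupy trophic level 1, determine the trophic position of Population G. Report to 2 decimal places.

3.73

Population B: 1 + 1 = 2
Population C: 1 + (0.72×1 + 0.28×2) = 2.28
Population D: 1 + 2.28 = 3.28
Population E: 1 + 3.28 = 4.28
Population F: 1 + 4.28 = 5.28
Population G: 1 + (0.85×2.28 + 0.15×5.28) = 3.73
Population H: 1 + 5.28 = 6.28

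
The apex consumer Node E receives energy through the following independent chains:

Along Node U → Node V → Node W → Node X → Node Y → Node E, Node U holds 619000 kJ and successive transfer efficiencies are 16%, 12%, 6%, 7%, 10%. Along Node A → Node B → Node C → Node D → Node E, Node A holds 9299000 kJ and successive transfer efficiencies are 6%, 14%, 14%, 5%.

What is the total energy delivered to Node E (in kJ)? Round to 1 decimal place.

Via Node U: 619000 × 0.16 × 0.12 × 0.06 × 0.07 × 0.1 = 4.991616 kJ
Via Node A: 9299000 × 0.06 × 0.14 × 0.14 × 0.05 = 546.7812 kJ
Total at Node E: 4.991616 + 546.7812 = 551.772816 kJ

551.8 kJ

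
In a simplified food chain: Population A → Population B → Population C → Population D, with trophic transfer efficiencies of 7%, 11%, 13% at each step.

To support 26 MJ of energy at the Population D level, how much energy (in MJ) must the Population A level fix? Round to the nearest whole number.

Cumulative transfer efficiency: 0.07 × 0.11 × 0.13 = 0.001001
Population A energy = 26 / 0.001001 = 25974 MJ

25974 MJ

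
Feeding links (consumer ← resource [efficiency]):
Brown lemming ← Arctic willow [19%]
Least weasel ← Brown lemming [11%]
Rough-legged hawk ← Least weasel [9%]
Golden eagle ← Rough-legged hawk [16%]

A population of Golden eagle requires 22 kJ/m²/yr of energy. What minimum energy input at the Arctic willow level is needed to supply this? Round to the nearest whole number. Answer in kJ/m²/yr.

73099 kJ/m²/yr

Cumulative transfer efficiency: 0.19 × 0.11 × 0.09 × 0.16 = 0.00030096
Arctic willow energy = 22 / 0.00030096 = 73099 kJ/m²/yr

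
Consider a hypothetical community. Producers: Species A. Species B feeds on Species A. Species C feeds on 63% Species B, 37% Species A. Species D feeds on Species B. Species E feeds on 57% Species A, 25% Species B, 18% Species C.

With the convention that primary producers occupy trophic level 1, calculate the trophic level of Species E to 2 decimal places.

Species B: 1 + 1 = 2
Species C: 1 + (0.63×2 + 0.37×1) = 2.63
Species D: 1 + 2 = 3
Species E: 1 + (0.57×1 + 0.25×2 + 0.18×2.63) = 2.5434

2.54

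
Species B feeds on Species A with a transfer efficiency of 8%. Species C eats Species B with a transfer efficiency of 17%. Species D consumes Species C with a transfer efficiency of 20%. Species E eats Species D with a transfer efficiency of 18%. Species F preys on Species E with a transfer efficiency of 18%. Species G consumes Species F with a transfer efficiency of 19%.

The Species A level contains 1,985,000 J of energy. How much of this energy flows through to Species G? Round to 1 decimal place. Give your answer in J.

33.2 J

Species B: 1985000 × 0.08 = 158800 J
Species C: 158800 × 0.17 = 26996 J
Species D: 26996 × 0.2 = 5399.2 J
Species E: 5399.2 × 0.18 = 971.856 J
Species F: 971.856 × 0.18 = 174.93408 J
Species G: 174.93408 × 0.19 = 33.2374752 J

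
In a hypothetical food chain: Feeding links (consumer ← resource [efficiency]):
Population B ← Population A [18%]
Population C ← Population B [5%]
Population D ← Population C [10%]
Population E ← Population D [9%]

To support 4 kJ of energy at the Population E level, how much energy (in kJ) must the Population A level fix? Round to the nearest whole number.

Cumulative transfer efficiency: 0.18 × 0.05 × 0.1 × 0.09 = 0.000081
Population A energy = 4 / 0.000081 = 49383 kJ

49383 kJ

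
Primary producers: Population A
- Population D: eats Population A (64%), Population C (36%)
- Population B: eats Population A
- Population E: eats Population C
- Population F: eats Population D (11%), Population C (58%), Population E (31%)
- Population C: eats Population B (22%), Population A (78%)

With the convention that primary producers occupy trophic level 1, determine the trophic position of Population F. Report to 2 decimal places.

Population B: 1 + 1 = 2
Population C: 1 + (0.22×2 + 0.78×1) = 2.22
Population D: 1 + (0.64×1 + 0.36×2.22) = 2.4392
Population E: 1 + 2.22 = 3.22
Population F: 1 + (0.11×2.4392 + 0.58×2.22 + 0.31×3.22) = 3.554112

3.55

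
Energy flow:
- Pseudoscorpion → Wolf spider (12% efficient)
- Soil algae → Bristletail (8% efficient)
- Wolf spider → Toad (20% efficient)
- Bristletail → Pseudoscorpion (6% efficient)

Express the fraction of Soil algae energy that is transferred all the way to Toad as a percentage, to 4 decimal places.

0.0115%

Product of link efficiencies: 0.08 × 0.06 × 0.12 × 0.2 = 0.0001152
As a percentage: 0.0001152 × 100 = 0.0115%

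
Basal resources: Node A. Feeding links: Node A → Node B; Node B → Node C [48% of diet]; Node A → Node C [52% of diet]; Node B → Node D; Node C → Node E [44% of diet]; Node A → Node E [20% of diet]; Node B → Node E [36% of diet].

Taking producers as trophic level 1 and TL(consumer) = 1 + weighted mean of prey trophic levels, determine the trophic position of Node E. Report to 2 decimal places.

Node B: 1 + 1 = 2
Node C: 1 + (0.48×2 + 0.52×1) = 2.48
Node D: 1 + 2 = 3
Node E: 1 + (0.44×2.48 + 0.2×1 + 0.36×2) = 3.0112

3.01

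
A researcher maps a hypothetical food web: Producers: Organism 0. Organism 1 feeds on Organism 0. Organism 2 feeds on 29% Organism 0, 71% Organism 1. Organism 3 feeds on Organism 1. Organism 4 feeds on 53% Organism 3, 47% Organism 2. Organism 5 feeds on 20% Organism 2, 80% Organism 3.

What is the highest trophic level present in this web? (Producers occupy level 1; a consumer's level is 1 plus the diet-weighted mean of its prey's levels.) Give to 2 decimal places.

3.94

Organism 1: 1 + 1 = 2
Organism 2: 1 + (0.29×1 + 0.71×2) = 2.71
Organism 3: 1 + 2 = 3
Organism 4: 1 + (0.53×3 + 0.47×2.71) = 3.8637
Organism 5: 1 + (0.2×2.71 + 0.8×3) = 3.942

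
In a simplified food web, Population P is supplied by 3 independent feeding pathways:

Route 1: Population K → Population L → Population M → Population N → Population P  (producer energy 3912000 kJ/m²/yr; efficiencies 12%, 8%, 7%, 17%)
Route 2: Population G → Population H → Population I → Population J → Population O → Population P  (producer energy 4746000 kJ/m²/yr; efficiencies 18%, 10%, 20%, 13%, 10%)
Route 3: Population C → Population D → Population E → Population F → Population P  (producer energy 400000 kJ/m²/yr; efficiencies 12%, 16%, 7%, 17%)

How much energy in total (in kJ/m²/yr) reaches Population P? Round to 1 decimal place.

Route 1: 3912000 × 0.12 × 0.08 × 0.07 × 0.17 = 446.90688 kJ/m²/yr
Route 2: 4746000 × 0.18 × 0.1 × 0.2 × 0.13 × 0.1 = 222.1128 kJ/m²/yr
Route 3: 400000 × 0.12 × 0.16 × 0.07 × 0.17 = 91.392 kJ/m²/yr
Total at Population P: 446.90688 + 222.1128 + 91.392 = 760.41168 kJ/m²/yr

760.4 kJ/m²/yr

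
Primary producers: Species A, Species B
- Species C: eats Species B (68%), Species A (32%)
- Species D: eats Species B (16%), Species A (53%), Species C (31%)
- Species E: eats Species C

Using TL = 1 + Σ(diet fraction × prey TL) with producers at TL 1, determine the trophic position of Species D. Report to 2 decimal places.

2.31

Species C: 1 + (0.68×1 + 0.32×1) = 2
Species D: 1 + (0.16×1 + 0.53×1 + 0.31×2) = 2.31
Species E: 1 + 2 = 3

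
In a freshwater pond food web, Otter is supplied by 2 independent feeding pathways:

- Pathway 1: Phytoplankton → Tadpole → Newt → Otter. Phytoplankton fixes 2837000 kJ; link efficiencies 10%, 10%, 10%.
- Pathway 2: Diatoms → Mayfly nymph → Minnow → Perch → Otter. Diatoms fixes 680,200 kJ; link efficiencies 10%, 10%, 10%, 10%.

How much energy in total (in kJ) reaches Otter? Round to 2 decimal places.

2905.02 kJ

Pathway 1: 2837000 × 0.1 × 0.1 × 0.1 = 2837 kJ
Pathway 2: 680200 × 0.1 × 0.1 × 0.1 × 0.1 = 68.02 kJ
Total at Otter: 2837 + 68.02 = 2905.02 kJ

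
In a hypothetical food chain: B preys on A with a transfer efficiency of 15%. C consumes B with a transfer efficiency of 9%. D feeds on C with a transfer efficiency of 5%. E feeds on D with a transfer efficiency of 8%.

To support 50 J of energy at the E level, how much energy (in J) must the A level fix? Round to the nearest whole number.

925926 J

Cumulative transfer efficiency: 0.15 × 0.09 × 0.05 × 0.08 = 0.000054
A energy = 50 / 0.000054 = 925926 J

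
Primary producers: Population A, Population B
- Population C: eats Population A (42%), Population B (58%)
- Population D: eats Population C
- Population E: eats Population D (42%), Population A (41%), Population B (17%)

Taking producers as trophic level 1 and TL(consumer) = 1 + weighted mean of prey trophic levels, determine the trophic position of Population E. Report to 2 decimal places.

Population C: 1 + (0.42×1 + 0.58×1) = 2
Population D: 1 + 2 = 3
Population E: 1 + (0.42×3 + 0.41×1 + 0.17×1) = 2.84

2.84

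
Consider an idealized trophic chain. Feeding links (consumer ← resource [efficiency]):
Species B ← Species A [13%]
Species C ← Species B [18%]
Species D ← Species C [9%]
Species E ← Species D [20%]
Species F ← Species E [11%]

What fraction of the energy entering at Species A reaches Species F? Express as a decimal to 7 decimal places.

Product of link efficiencies: 0.13 × 0.18 × 0.09 × 0.2 × 0.11 = 0.000046332

0.0000463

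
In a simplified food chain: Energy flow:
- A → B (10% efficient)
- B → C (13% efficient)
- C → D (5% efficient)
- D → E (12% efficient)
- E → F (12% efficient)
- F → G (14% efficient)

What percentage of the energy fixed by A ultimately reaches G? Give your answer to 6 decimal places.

Product of link efficiencies: 0.1 × 0.13 × 0.05 × 0.12 × 0.12 × 0.14 = 0.0000013104
As a percentage: 0.0000013104 × 100 = 0.000131%

0.000131%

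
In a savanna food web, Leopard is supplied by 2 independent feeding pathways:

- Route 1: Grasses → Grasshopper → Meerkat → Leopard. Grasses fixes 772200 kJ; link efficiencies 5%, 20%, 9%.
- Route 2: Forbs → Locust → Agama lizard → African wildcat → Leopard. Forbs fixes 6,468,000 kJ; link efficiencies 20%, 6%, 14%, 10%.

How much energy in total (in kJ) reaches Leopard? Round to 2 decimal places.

Route 1: 772200 × 0.05 × 0.2 × 0.09 = 694.98 kJ
Route 2: 6468000 × 0.2 × 0.06 × 0.14 × 0.1 = 1086.624 kJ
Total at Leopard: 694.98 + 1086.624 = 1781.604 kJ

1781.60 kJ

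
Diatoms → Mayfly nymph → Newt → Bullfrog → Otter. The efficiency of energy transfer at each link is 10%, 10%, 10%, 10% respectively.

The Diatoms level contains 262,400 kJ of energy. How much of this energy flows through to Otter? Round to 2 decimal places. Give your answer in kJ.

Mayfly nymph: 262400 × 0.1 = 26240 kJ
Newt: 26240 × 0.1 = 2624 kJ
Bullfrog: 2624 × 0.1 = 262.4 kJ
Otter: 262.4 × 0.1 = 26.24 kJ

26.24 kJ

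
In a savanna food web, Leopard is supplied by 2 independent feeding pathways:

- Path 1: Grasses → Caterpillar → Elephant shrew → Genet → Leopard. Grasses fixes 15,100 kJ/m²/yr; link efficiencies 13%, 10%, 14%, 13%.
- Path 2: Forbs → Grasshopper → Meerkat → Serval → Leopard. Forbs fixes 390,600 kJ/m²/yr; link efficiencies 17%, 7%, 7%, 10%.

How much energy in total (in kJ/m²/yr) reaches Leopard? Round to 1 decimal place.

Path 1: 15100 × 0.13 × 0.1 × 0.14 × 0.13 = 3.57266 kJ/m²/yr
Path 2: 390600 × 0.17 × 0.07 × 0.07 × 0.1 = 32.53698 kJ/m²/yr
Total at Leopard: 3.57266 + 32.53698 = 36.10964 kJ/m²/yr

36.1 kJ/m²/yr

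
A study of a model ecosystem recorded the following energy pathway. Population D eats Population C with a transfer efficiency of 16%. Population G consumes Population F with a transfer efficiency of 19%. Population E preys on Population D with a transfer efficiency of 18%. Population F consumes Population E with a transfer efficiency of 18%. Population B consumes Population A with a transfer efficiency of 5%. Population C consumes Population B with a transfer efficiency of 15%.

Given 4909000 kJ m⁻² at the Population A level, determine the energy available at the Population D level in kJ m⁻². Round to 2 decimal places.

Population B: 4909000 × 0.05 = 245450 kJ m⁻²
Population C: 245450 × 0.15 = 36817.5 kJ m⁻²
Population D: 36817.5 × 0.16 = 5890.8 kJ m⁻²

5890.80 kJ m⁻²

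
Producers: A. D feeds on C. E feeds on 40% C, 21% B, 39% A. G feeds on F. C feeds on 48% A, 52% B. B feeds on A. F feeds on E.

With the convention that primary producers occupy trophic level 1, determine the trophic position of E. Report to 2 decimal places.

B: 1 + 1 = 2
C: 1 + (0.48×1 + 0.52×2) = 2.52
D: 1 + 2.52 = 3.52
E: 1 + (0.4×2.52 + 0.21×2 + 0.39×1) = 2.818
F: 1 + 2.818 = 3.818
G: 1 + 3.818 = 4.818

2.82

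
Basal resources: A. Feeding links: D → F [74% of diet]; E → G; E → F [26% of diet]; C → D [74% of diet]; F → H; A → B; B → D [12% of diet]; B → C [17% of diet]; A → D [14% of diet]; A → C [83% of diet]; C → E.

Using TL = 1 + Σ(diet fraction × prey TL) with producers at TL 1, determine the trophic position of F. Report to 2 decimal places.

4.03

B: 1 + 1 = 2
C: 1 + (0.83×1 + 0.17×2) = 2.17
D: 1 + (0.14×1 + 0.74×2.17 + 0.12×2) = 2.9858
E: 1 + 2.17 = 3.17
F: 1 + (0.26×3.17 + 0.74×2.9858) = 4.033692
G: 1 + 3.17 = 4.17
H: 1 + 4.033692 = 5.033692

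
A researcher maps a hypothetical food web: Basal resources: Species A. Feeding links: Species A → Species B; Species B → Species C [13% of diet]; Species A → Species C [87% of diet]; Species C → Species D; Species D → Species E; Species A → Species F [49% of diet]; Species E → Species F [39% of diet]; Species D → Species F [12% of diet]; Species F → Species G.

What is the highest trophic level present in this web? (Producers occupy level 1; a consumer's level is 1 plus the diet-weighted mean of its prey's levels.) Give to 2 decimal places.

4.48

Species B: 1 + 1 = 2
Species C: 1 + (0.13×2 + 0.87×1) = 2.13
Species D: 1 + 2.13 = 3.13
Species E: 1 + 3.13 = 4.13
Species F: 1 + (0.49×1 + 0.39×4.13 + 0.12×3.13) = 3.4763
Species G: 1 + 3.4763 = 4.4763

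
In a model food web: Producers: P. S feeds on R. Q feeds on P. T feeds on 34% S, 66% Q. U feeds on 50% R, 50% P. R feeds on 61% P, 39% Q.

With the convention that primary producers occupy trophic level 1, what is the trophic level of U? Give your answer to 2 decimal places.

2.70

Q: 1 + 1 = 2
R: 1 + (0.61×1 + 0.39×2) = 2.39
S: 1 + 2.39 = 3.39
T: 1 + (0.34×3.39 + 0.66×2) = 3.4726
U: 1 + (0.5×2.39 + 0.5×1) = 2.695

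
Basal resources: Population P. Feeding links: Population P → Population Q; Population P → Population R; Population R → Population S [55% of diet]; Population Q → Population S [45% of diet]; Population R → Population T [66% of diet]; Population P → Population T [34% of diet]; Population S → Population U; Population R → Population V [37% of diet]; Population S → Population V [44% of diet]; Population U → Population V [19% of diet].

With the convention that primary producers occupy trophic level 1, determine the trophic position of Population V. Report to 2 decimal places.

Population Q: 1 + 1 = 2
Population R: 1 + 1 = 2
Population S: 1 + (0.55×2 + 0.45×2) = 3
Population T: 1 + (0.66×2 + 0.34×1) = 2.66
Population U: 1 + 3 = 4
Population V: 1 + (0.37×2 + 0.44×3 + 0.19×4) = 3.82

3.82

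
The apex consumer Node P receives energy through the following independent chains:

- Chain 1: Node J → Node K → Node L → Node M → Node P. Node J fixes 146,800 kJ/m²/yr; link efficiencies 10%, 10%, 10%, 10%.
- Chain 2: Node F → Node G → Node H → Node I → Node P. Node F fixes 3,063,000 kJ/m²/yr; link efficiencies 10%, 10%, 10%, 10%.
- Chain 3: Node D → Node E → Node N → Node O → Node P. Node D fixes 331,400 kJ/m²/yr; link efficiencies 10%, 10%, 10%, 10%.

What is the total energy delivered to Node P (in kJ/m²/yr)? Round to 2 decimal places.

Chain 1: 146800 × 0.1 × 0.1 × 0.1 × 0.1 = 14.68 kJ/m²/yr
Chain 2: 3063000 × 0.1 × 0.1 × 0.1 × 0.1 = 306.3 kJ/m²/yr
Chain 3: 331400 × 0.1 × 0.1 × 0.1 × 0.1 = 33.14 kJ/m²/yr
Total at Node P: 14.68 + 306.3 + 33.14 = 354.12 kJ/m²/yr

354.12 kJ/m²/yr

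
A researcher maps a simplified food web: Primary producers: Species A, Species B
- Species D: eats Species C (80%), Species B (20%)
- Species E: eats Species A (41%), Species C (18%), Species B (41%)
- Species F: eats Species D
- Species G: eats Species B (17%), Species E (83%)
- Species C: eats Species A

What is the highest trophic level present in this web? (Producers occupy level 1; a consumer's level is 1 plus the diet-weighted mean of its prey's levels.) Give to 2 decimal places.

Species C: 1 + 1 = 2
Species D: 1 + (0.8×2 + 0.2×1) = 2.8
Species E: 1 + (0.41×1 + 0.18×2 + 0.41×1) = 2.18
Species F: 1 + 2.8 = 3.8
Species G: 1 + (0.17×1 + 0.83×2.18) = 2.9794

3.80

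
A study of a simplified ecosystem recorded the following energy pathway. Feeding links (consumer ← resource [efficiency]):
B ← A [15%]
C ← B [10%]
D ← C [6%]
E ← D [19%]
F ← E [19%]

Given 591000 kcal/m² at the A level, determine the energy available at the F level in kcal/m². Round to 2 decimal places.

19.20 kcal/m²

B: 591000 × 0.15 = 88650 kcal/m²
C: 88650 × 0.1 = 8865 kcal/m²
D: 8865 × 0.06 = 531.9 kcal/m²
E: 531.9 × 0.19 = 101.061 kcal/m²
F: 101.061 × 0.19 = 19.20159 kcal/m²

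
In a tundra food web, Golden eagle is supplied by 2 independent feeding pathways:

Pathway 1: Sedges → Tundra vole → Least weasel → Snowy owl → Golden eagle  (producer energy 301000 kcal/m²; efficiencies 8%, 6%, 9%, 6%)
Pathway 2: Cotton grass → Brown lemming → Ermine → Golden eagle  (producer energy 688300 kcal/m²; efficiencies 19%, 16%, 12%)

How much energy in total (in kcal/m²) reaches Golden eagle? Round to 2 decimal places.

Pathway 1: 301000 × 0.08 × 0.06 × 0.09 × 0.06 = 7.80192 kcal/m²
Pathway 2: 688300 × 0.19 × 0.16 × 0.12 = 2510.9184 kcal/m²
Total at Golden eagle: 7.80192 + 2510.9184 = 2518.72032 kcal/m²

2518.72 kcal/m²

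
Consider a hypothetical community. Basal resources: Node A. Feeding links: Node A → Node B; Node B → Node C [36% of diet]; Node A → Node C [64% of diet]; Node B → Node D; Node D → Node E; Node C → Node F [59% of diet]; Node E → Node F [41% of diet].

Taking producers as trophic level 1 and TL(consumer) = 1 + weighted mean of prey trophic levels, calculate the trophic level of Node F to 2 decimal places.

Node B: 1 + 1 = 2
Node C: 1 + (0.36×2 + 0.64×1) = 2.36
Node D: 1 + 2 = 3
Node E: 1 + 3 = 4
Node F: 1 + (0.59×2.36 + 0.41×4) = 4.0324

4.03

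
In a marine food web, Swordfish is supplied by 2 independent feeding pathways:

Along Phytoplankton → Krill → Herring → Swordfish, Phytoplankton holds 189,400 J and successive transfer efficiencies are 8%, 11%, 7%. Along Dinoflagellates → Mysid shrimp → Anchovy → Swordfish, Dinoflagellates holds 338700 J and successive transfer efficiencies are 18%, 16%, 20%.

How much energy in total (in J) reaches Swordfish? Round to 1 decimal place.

Via Phytoplankton: 189400 × 0.08 × 0.11 × 0.07 = 116.6704 J
Via Dinoflagellates: 338700 × 0.18 × 0.16 × 0.2 = 1950.912 J
Total at Swordfish: 116.6704 + 1950.912 = 2067.5824 J

2067.6 J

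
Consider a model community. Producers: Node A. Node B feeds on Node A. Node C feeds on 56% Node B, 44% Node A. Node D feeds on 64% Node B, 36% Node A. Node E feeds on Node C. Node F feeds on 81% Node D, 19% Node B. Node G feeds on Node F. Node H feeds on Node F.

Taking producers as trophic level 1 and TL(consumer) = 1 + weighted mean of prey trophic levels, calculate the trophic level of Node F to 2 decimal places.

Node B: 1 + 1 = 2
Node C: 1 + (0.56×2 + 0.44×1) = 2.56
Node D: 1 + (0.64×2 + 0.36×1) = 2.64
Node E: 1 + 2.56 = 3.56
Node F: 1 + (0.81×2.64 + 0.19×2) = 3.5184
Node G: 1 + 3.5184 = 4.5184
Node H: 1 + 3.5184 = 4.5184

3.52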